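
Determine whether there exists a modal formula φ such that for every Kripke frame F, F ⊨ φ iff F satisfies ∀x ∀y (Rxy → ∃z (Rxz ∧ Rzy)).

This is a Sahlqvist condition; the C4 axiom □□r → □r defines it.
Suppose □□r→□r is valid. Take Rxy and set V(r)={w : xR²w}. Then □□r at x, so □r at x, so r at y, i.e. ∃z(Rxz∧Rzy).

Yes — defined by □□r → □r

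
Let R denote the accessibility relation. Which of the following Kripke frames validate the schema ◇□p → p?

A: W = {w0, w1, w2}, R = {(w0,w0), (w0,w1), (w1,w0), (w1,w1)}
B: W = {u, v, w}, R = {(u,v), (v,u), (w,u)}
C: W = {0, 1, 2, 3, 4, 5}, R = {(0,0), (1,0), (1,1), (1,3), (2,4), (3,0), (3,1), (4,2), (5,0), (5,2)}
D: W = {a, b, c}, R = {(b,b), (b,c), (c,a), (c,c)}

A

Frame correspondent (Sahlqvist): ∀x ∀y (Rxy → Ryx) — i.e. symmetry.
A: ✓.
B: fails — Rwu but not Ruw.
C: fails — R10 but not R01.
D: fails — Rca but not Rac.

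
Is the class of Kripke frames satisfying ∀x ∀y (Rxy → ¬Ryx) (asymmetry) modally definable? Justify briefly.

No

Any modally definable frame class is closed under surjective bounded morphisms.
The 5-cycle (worlds w0,w1,w2,w3,w4 with w0→w1→w2→w3→w4→w0) is asymmetric. Mapping every world to a single reflexive point • is a surjective bounded morphism, and the reflexive point is not asymmetric (R•• but asymmetry requires ¬R••).
So no modal formula (or set of formulas) defines exactly the asymmetric frames.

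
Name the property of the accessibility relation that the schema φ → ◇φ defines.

Reflexivity

This is frame-equivalent to □φ → φ (substitute ¬φ for φ and contrapose).
Suppose □φ→φ is valid. At any x set V(φ)={w : Rxw}. Then □φ holds at x, so φ holds at x, i.e. Rxx.
Conversely, any frame satisfying ∀x Rxx validates the schema.
Frame condition: ∀x Rxx.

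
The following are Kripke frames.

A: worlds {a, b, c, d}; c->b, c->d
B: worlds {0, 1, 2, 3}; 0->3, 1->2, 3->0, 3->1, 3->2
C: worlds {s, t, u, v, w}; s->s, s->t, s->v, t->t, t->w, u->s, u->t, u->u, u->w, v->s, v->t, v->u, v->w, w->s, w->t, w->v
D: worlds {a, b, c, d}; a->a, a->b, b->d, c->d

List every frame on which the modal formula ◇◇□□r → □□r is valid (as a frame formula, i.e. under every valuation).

This is the axiom for a generalized confluence (Geach) condition; its first-order frame correspondent is ∀x ∀y ∀z ((xR²y ∧ xR²z) → ∃w (yR²w ∧ z = w)).
A: ✓.
B: fails — 0R²1, 0R²0 but no w with 1R²w and 0=w.
C: fails — sR²t, sR²u but no w* with tR²w* and u=w*.
D: fails — aR²b, aR²a but no w with bR²w and a=w.

A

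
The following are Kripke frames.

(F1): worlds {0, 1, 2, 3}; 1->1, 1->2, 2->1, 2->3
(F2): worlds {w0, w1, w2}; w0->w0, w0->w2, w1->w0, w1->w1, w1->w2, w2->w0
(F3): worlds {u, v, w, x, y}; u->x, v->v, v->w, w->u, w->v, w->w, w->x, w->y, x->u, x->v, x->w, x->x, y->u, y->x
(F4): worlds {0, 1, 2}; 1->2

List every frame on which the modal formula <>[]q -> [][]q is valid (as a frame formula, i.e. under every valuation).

(F4)

The schema corresponds to a generalized confluence (Geach) condition: forall x forall y forall z ((xRy & x R^2 z) -> exists w (yRw & z = w)).
(F1): fails — 1R1, 1R²3 but no w with 1Rw and 3=w.
(F2): fails — w0Rw2, w0R²w2 but no w with w2Rw and w2=w.
(F3): fails — vRv, vR²u but no t with vRt and u=t.
(F4): condition met.
Valid on: (F4).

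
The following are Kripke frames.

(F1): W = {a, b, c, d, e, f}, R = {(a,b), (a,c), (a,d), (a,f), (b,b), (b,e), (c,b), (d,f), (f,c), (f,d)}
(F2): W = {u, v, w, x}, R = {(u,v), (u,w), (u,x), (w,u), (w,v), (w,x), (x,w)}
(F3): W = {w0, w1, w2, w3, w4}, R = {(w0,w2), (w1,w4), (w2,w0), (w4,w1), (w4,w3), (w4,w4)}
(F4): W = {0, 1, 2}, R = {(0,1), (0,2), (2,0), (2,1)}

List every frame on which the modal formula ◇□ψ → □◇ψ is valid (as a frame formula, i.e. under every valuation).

none

Frame correspondent (Sahlqvist): ∀x ∀y ∀z (Rxy ∧ Rxz → ∃w (Ryw ∧ Rzw)) — i.e. convergence.
(F1): fails — Rab and Rad but b and d have no common successor.
(F2): fails — Ruv and Ruv but v and v have no common successor.
(F3): fails — Rw4w4 and Rw4w3 but w4 and w3 have no common successor.
(F4): fails — R01 and R01 but 1 and 1 have no common successor.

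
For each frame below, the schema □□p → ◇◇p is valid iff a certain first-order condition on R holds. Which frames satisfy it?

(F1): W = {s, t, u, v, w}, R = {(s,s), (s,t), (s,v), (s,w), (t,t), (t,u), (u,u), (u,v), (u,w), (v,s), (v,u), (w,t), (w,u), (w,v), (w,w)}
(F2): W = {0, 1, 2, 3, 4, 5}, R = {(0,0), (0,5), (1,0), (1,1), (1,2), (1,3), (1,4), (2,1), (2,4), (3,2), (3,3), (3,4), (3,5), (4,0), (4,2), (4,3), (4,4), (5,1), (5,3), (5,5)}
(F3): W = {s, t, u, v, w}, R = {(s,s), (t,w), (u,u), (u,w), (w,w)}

(F1), (F2)

The schema corresponds to a generalized confluence (Geach) condition: ∀x ∃w (xR²w ∧ xR²w).
(F1): satisfies the condition.
(F2): satisfies the condition.
(F3): fails — at v but no w* with vR²w* and vR²w*.
Valid on: (F1), (F2).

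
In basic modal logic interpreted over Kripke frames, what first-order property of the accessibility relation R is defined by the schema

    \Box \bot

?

□⊥ is valid iff no world has any successor (otherwise □⊥ fails at any world with one).
The converse is a direct semantic check.
So the correspondent is emptiness of R.

Emptiness of R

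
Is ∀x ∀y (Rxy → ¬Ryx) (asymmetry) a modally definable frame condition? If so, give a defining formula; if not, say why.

If a class were modally definable it would be closed under surjective bounded morphisms (Goldblatt–Thomason).
The 4-cycle (worlds s,t,u,v with s→t→u→v→s) is asymmetric. Mapping every world to a single reflexive point • is a surjective bounded morphism, and the reflexive point is not asymmetric (R•• but asymmetry requires ¬R••).
So no modal formula (or set of formulas) defines exactly the asymmetric frames.

Not modally definable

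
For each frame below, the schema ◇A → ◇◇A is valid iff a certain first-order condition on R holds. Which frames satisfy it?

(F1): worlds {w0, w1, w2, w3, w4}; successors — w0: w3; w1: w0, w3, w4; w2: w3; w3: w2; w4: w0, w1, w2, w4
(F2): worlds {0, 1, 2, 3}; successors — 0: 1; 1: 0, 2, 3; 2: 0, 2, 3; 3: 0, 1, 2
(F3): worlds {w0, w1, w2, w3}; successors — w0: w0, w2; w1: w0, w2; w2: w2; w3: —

The schema corresponds to a generalized confluence (Geach) condition: ∀x ∀y (xRy → ∃w (y = w ∧ xR²w)).
(F1): fails — w0Rw3 but no w with w3=w and w0R²w.
(F2): fails — 0R1 but no w with 1=w and 0R²w.
(F3): holds.
Valid on: (F3).

(F3)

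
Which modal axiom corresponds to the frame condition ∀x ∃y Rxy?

□s → ◇s

A defining formula is □s → ◇s (the D axiom).
Suppose □s→◇s is valid. At any x set V(s)=W. Then □s at x, so ◇s at x, so x has a successor.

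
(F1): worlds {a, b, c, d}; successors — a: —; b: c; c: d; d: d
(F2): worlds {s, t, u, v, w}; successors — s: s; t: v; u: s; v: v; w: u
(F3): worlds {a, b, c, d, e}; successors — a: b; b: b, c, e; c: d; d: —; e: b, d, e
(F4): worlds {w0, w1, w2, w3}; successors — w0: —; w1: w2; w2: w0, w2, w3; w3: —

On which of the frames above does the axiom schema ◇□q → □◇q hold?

Frame correspondent (Sahlqvist): ∀x ∀y ∀z (Rxy ∧ Rxz → ∃w (Ryw ∧ Rzw)) — i.e. convergence.
(F1): holds.
(F2): holds.
(F3): fails — Rbc and Rbb but c and b have no common successor.
(F4): fails — Rw2w0 and Rw2w0 but w0 and w0 have no common successor.

(F1), (F2)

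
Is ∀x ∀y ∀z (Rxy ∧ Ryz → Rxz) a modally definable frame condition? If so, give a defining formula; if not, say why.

Yes, by □r → □□r

This is a Sahlqvist condition; the 4 axiom □r → □□r defines it.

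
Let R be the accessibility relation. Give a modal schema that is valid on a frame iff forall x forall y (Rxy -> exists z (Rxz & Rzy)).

This is density; the standard corresponding axiom is C4: □□r → □r.
Suppose □□r→□r is valid. Take Rxy and set V(r)={w : xR²w}. Then □□r at x, so □r at x, so r at y, i.e. ∃z(Rxz∧Rzy).

□□r → □r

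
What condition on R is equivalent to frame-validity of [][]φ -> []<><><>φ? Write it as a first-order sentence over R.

forall x forall z (xRz -> exists w (x R^2 w & z R^3 w))

This is a Sahlqvist (Geach-type) schema ◇^0□^2φ → □^1◇^3φ.
First-order correspondent: forall x forall z (xRz -> exists w (x R^2 w & z R^3 w)).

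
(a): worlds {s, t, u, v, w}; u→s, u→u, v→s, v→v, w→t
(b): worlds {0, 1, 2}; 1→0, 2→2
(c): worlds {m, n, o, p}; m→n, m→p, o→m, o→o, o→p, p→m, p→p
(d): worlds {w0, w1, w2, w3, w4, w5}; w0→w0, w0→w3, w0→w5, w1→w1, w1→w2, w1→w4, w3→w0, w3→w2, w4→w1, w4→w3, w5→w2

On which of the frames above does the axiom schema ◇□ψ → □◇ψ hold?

none

Frame correspondent (Sahlqvist): ∀x ∀y ∀z (Rxy ∧ Rxz → ∃w (Ryw ∧ Rzw)) — i.e. convergence.
(a): fails — Ruu and Rus but u and s have no common successor.
(b): fails — R10 and R10 but 0 and 0 have no common successor.
(c): fails — Rmn and Rmn but n and n have no common successor.
(d): fails — Rw0w5 and Rw0w0 but w5 and w0 have no common successor.
Valid on no frame.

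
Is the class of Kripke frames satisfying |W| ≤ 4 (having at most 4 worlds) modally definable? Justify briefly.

Modal frame validity is preserved under disjoint unions.
Any modal formula valid on each of 5 disjoint one-world frames is valid on their disjoint union (validity is preserved under disjoint unions). Each one-world frame has |W|=1≤4, but the union has |W|=5.
So the class is not modally definable.

No — not modally definable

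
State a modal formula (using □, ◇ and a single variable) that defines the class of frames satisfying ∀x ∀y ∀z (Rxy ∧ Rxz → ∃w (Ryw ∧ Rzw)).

The condition is convergence. The .2 schema ◇□p → □◇p defines it.
Suppose ◇□p→□◇p is valid. Take Rxy, Rxz and set V(p)={w : Ryw}. Then □p at y so ◇□p at x, so □◇p at x, so ◇p at z, giving w with Rzw and Ryw.

◇□p → □◇p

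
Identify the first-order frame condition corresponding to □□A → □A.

density: ∀x ∀y (Rxy → ∃z (Rxz ∧ Rzy))

Suppose □□A→□A is valid. Take Rxy and set V(A)={w : xR²w}. Then □□A at x, so □A at x, so A at y, i.e. ∃z(Rxz∧Rzy).
Conversely, any frame satisfying ∀x ∀y (Rxy → ∃z (Rxz ∧ Rzy)) validates the schema.
So the correspondent is density.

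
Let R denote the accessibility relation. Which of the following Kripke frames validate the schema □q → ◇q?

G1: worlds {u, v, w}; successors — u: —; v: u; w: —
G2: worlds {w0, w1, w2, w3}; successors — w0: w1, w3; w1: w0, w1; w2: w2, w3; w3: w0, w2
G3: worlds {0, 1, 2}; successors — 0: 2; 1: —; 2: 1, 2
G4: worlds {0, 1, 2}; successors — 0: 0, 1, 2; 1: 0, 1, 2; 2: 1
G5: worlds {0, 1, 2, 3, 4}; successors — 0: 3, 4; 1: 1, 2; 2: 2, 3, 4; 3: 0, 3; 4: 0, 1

This is the axiom for seriality; its first-order frame correspondent is ∀x ∃y Rxy.
G1: fails — world u has no successor.
G2: ✓.
G3: fails — world 1 has no successor.
G4: ✓.
G5: ✓.

G2, G4, G5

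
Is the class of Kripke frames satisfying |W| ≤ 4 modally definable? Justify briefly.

Not modally definable

Modal frame validity is preserved under disjoint unions.
Any modal formula valid on each of 5 disjoint one-world frames is valid on their disjoint union (validity is preserved under disjoint unions). Each one-world frame has |W|=1≤4, but the union has |W|=5.
So no modal formula (or set of formulas) defines exactly the |W|≤4 frames.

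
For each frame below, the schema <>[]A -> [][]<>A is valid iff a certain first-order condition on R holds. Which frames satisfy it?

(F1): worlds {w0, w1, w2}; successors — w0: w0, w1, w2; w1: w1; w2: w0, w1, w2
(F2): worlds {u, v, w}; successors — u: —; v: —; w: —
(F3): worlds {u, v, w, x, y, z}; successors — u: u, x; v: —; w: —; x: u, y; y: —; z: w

(F1), (F2)

This is the axiom for a generalized confluence (Geach) condition; its first-order frame correspondent is forall x forall y forall z ((xRy & x R^2 z) -> exists w (yRw & zRw)).
(F1): holds.
(F2): holds.
(F3): fails — uRu, uR²y but no t with uRt and yRt.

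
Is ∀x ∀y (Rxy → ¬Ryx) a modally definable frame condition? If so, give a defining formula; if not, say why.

Any modally definable frame class is closed under surjective bounded morphisms.
The 4-cycle (worlds 0,1,2,3 with 0→1→2→3→0) is asymmetric. Mapping every world to a single reflexive point • is a surjective bounded morphism, and the reflexive point is not asymmetric (R•• but asymmetry requires ¬R••).
Hence asymmetry is not modally definable.

No — not modally definable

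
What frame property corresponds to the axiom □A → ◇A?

Suppose □A→◇A is valid. At any x set V(A)=W. Then □A at x, so ◇A at x, so x has a successor.
The converse is a direct semantic check.
Frame condition: ∀x ∃y Rxy.

Seriality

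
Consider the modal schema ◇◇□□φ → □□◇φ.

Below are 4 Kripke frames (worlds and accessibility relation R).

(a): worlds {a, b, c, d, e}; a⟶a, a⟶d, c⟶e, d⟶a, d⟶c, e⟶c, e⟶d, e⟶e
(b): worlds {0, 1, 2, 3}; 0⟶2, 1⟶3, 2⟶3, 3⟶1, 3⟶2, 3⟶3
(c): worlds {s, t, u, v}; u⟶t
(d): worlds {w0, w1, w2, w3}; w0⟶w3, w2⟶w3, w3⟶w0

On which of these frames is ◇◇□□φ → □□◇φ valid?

(b), (c)

The schema corresponds to a generalized confluence (Geach) condition: ∀x ∀y ∀z ((xR²y ∧ xR²z) → ∃w (yR²w ∧ zRw)).
(a): fails — aR²a, aR²c but no w with aR²w and cRw.
(b): condition met.
(c): condition met.
(d): fails — w0R²w0, w0R²w0 but no w with w0R²w and w0Rw.
Valid on: (b), (c).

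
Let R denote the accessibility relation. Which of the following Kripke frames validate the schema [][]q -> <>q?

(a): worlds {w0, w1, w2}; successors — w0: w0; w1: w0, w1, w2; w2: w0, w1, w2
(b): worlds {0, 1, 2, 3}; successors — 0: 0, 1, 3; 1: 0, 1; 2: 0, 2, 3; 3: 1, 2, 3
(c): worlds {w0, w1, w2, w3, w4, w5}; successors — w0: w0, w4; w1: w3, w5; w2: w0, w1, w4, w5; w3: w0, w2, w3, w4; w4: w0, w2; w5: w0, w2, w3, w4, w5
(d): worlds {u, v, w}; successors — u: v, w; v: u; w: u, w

(a), (b), (c)

Frame correspondent (Sahlqvist): forall x exists w (x R^2 w & xRw) — i.e. a generalized confluence (Geach) condition.
(a): holds.
(b): holds.
(c): holds.
(d): fails — at v but no t with vR²t and vRt.
Valid on: (a), (b), (c).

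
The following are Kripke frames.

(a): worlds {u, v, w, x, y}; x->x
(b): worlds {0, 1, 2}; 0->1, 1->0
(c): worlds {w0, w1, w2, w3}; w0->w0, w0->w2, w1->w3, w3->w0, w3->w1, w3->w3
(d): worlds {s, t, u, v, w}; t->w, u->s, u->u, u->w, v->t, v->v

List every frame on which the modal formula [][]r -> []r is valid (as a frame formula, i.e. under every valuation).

(a), (c)

The schema corresponds to density: forall x forall y (Rxy -> exists z (Rxz & Rzy)).
(a): satisfies the condition.
(b): fails — R01 but no z with R0z and Rz1.
(c): satisfies the condition.
(d): fails — Rtw but no z with Rtz and Rzw.
Valid on: (a), (c).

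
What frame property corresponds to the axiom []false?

emptiness of R: forall x forall y ~Rxy

This is the Ver axiom.
Its frame correspondent is emptiness of R — forall x forall y ~Rxy.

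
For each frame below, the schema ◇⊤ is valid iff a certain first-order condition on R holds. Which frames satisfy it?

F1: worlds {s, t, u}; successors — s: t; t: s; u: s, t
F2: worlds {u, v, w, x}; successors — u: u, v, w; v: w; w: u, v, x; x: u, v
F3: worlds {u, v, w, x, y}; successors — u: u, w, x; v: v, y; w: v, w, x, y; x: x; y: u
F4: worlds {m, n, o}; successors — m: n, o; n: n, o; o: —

F1, F2, F3

Frame correspondent (Sahlqvist): ∀x ∃y Rxy — i.e. seriality.
F1: holds.
F2: holds.
F3: holds.
F4: fails — world o has no successor.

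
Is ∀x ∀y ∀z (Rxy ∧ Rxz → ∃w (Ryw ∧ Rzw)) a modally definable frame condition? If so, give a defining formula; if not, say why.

Yes, by ◇□q → □◇q

Yes: it is convergence, defined by the .2 schema ◇□q → □◇q.
Suppose ◇□q→□◇q is valid. Take Rxy, Rxz and set V(q)={w : Ryw}. Then □q at y so ◇□q at x, so □◇q at x, so ◇q at z, giving w with Rzw and Ryw.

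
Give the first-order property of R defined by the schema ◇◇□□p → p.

This is a Sahlqvist (Geach-type) schema ◇^2□^2p → □^0◇^0p.
Minimal-valuation argument: fix x; take any y with xR^2y and any z with xR^0z. Set V(p) to the set of worlds R-reachable from y in exactly 2 steps. Then □^2p holds at y, so the antecedent holds at x; validity forces ◇^0p at z, giving a w with zR^0w and yR^2w.
First-order correspondent: ∀x ∀y (xR²y → ∃w (yR²w ∧ x = w)).

∀x ∀y (xR²y → ∃w (yR²w ∧ x = w))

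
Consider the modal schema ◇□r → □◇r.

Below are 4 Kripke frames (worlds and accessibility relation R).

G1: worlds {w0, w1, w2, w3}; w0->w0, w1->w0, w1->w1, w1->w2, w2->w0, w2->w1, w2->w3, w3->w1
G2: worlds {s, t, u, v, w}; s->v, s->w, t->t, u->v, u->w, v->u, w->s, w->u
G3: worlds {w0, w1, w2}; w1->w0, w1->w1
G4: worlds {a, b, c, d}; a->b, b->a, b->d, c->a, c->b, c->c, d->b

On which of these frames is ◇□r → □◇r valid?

G2

The schema corresponds to convergence: ∀x ∀y ∀z (Rxy ∧ Rxz → ∃w (Ryw ∧ Rzw)).
G1: fails — Rw2w0 and Rw2w3 but w0 and w3 have no common successor.
G2: ✓.
G3: fails — Rw1w1 and Rw1w0 but w1 and w0 have no common successor.
G4: fails — Rcb and Rca but b and a have no common successor.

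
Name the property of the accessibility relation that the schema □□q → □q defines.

density: ∀x ∀y (Rxy → ∃z (Rxz ∧ Rzy))

Suppose □□q→□q is valid. Take Rxy and set V(q)={w : xR²w}. Then □□q at x, so □q at x, so q at y, i.e. ∃z(Rxz∧Rzy).
The converse is a direct semantic check.
Frame condition: ∀x ∀y (Rxy → ∃z (Rxz ∧ Rzy)).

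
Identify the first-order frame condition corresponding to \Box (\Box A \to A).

shift-reflexivity

Suppose □(□A→A) is valid. Take Rxy and set V(A)={w : Ryw}. Then at y, □A holds; since □(□A→A) at x, □A→A at y, so A at y, i.e. Ryy.
Conversely, on a frame with shift-reflexivity the schema holds at every world under every valuation.
So the correspondent is shift-reflexivity.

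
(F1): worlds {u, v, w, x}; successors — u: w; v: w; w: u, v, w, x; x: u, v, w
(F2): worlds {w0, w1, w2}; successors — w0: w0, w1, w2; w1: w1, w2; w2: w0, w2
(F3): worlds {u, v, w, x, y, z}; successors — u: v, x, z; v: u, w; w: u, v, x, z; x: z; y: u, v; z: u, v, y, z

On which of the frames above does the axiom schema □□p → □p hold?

(F1), (F2)

Frame correspondent (Sahlqvist): ∀x ∀y (Rxy → ∃z (Rxz ∧ Rzy)) — i.e. density.
(F1): condition met.
(F2): condition met.
(F3): fails — Rvw but no t with Rvt and Rtw.
Valid on: (F1), (F2).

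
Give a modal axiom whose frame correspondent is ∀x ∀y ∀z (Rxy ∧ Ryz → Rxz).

The condition is transitivity. The 4 schema □q → □□q defines it.
Suppose □q→□□q is valid. Take Rxy, Ryz and set V(q)={w : Rxw}. Then □q at x, so □□q at x, so □q at y, so q at z, i.e. Rxz.

□q → □□q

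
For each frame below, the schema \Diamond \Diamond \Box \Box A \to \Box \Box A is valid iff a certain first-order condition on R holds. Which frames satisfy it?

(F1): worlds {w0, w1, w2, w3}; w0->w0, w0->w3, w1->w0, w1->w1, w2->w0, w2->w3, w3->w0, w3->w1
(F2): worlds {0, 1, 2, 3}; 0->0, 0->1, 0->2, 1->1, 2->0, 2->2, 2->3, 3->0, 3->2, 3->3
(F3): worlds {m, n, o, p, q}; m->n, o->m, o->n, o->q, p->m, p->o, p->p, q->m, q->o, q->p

Frame correspondent (Sahlqvist): \forall x \forall y \forall z ((x R^2 y \wedge x R^2 z) \to \exists w (y R^2 w \wedge z = w)) — i.e. a generalized confluence (Geach) condition.
(F1): satisfies the condition.
(F2): fails — 0R²1, 0R²0 but no w with 1R²w and 0=w.
(F3): fails — oR²m, oR²m but no w with mR²w and m=w.
Valid on: (F1).

(F1)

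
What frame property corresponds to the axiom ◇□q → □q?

This is a form of the 5 axiom.
It corresponds to the Euclidean property: ∀x ∀y ∀z (Rxy ∧ Rxz → Ryz).

The Euclidean property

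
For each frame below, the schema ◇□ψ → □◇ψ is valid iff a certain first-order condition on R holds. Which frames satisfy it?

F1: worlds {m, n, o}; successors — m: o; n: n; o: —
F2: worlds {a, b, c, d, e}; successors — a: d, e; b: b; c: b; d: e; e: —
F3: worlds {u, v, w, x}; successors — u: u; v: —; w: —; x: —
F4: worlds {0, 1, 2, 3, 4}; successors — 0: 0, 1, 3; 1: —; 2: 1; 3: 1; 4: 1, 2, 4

F3

The schema corresponds to convergence: ∀x ∀y ∀z (Rxy ∧ Rxz → ∃w (Ryw ∧ Rzw)).
F1: fails — Rmo and Rmo but o and o have no common successor.
F2: fails — Rae and Rae but e and e have no common successor.
F3: holds.
F4: fails — R00 and R01 but 0 and 1 have no common successor.
Valid on: F3.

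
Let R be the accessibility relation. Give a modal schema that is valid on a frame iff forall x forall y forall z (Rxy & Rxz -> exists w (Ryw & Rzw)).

◇□r → □◇r

A defining formula is ◇□r → □◇r (the .2 axiom).
Suppose ◇□r→□◇r is valid. Take Rxy, Rxz and set V(r)={w : Ryw}. Then □r at y so ◇□r at x, so □◇r at x, so ◇r at z, giving w with Rzw and Ryw.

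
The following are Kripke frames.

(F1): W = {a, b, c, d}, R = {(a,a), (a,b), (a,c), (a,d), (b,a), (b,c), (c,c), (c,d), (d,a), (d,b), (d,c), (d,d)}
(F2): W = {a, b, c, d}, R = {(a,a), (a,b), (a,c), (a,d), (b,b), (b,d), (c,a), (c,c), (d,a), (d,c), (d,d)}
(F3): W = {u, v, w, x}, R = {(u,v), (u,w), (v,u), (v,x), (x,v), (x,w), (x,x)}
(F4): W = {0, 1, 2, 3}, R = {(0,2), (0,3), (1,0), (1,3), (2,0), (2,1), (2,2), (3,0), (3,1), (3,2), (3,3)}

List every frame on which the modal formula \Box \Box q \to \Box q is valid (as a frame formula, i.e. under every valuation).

This is the axiom for density; its first-order frame correspondent is \forall x \forall y (Rxy \to \exists z (Rxz \wedge Rzy)).
(F1): condition met.
(F2): condition met.
(F3): fails — Ruv but no z with Ruz and Rzv.
(F4): condition met.

(F1), (F2), (F4)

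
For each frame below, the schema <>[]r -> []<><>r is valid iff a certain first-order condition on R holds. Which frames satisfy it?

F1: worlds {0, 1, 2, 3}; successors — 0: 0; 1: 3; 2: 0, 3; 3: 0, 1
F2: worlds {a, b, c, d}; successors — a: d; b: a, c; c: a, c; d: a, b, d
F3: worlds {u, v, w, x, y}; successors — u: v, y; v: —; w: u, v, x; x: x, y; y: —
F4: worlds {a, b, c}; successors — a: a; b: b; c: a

The schema corresponds to a generalized confluence (Geach) condition: forall x forall y forall z ((xRy & xRz) -> exists w (yRw & z R^2 w)).
F1: fails — 3R1, 3R0 but no w with 1Rw and 0R²w.
F2: satisfies the condition.
F3: fails — uRv, uRv but no t with vRt and vR²t.
F4: satisfies the condition.
Valid on: F2, F4.

F2, F4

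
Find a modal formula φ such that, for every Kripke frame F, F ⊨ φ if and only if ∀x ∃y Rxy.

□ψ → ◇ψ

The condition is seriality. The D schema □ψ → ◇ψ defines it.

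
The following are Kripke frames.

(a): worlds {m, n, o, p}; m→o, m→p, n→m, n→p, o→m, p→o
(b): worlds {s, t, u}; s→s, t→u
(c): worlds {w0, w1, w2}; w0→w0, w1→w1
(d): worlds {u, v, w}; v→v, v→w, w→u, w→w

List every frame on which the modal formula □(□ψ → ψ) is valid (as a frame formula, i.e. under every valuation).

The schema corresponds to shift-reflexivity: ∀x ∀y (Rxy → Ryy).
(a): fails — Rom but not Rmm.
(b): fails — Rtu but not Ruu.
(c): satisfies the condition.
(d): fails — Rwu but not Ruu.
Valid on: (c).

(c)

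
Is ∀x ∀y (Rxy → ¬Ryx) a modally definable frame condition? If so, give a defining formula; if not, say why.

No — not modally definable

Any modally definable frame class is closed under surjective bounded morphisms.
The 3-cycle (worlds a,b,c with a→b→c→a) is asymmetric. Mapping every world to a single reflexive point • is a surjective bounded morphism, and the reflexive point is not asymmetric (R•• but asymmetry requires ¬R••).
So the class is not modally definable.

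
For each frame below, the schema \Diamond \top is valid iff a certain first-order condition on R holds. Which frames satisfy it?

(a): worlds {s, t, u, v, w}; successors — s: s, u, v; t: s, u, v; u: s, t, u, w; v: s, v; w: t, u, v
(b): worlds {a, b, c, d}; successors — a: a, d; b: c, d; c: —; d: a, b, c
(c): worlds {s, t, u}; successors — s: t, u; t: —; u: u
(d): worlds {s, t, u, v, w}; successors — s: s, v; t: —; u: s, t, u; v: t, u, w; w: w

(a)

This is the axiom for seriality; its first-order frame correspondent is \forall x \exists y Rxy.
(a): condition met.
(b): fails — world c has no successor.
(c): fails — world t has no successor.
(d): fails — world t has no successor.
Valid on: (a).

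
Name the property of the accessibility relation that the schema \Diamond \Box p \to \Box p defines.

the Euclidean property

Replacing p by ¬p and contraposing gives the equivalent schema ◇p → □◇p.
Suppose ◇p→□◇p is valid. Take Rxy, Rxz and set V(p)={y}. Then ◇p at x, so □◇p at x, so ◇p at z, so some w with Rzw has p; w=y, i.e. Rzy. By symmetry of the argument, Ryz.
The converse is a direct semantic check.
Frame condition: \forall x \forall y \forall z (Rxy \wedge Rxz \to Ryz).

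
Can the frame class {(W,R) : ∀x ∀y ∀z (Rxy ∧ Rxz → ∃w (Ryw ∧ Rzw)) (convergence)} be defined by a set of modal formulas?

Yes, by ◇□q → □◇q

This is a Sahlqvist condition; the .2 axiom ◇□q → □◇q defines it.
Suppose ◇□q→□◇q is valid. Take Rxy, Rxz and set V(q)={w : Ryw}. Then □q at y so ◇□q at x, so □◇q at x, so ◇q at z, giving w with Rzw and Ryw.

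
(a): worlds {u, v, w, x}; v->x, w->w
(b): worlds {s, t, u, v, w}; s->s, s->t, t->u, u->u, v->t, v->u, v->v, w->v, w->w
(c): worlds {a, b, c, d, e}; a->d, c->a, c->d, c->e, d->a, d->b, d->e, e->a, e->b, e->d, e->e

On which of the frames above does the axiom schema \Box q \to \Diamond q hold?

The schema corresponds to seriality: \forall x \exists y Rxy.
(a): fails — world u has no successor.
(b): condition met.
(c): fails — world b has no successor.

(b)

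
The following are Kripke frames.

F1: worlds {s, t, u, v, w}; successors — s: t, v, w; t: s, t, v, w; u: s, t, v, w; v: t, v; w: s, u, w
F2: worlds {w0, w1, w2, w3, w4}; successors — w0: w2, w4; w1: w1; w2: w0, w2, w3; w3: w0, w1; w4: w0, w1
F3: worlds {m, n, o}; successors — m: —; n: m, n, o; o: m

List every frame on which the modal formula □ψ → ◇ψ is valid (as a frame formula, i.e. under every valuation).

F1, F2

Frame correspondent (Sahlqvist): ∀x ∃y Rxy — i.e. seriality.
F1: satisfies the condition.
F2: satisfies the condition.
F3: fails — world m has no successor.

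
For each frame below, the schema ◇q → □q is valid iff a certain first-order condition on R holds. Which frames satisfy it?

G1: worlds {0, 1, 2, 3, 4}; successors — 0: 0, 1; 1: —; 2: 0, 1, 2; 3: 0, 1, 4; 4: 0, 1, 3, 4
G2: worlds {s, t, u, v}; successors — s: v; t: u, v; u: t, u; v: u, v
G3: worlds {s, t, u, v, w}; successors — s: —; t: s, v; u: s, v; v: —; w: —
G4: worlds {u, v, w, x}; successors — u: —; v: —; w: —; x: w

The schema corresponds to partial functionality: ∀x ∀y ∀z (Rxy ∧ Rxz → y = z).
G1: fails — 0 sees both 0 and 1.
G2: fails — t sees both u and v.
G3: fails — t sees both s and v.
G4: ✓.

G4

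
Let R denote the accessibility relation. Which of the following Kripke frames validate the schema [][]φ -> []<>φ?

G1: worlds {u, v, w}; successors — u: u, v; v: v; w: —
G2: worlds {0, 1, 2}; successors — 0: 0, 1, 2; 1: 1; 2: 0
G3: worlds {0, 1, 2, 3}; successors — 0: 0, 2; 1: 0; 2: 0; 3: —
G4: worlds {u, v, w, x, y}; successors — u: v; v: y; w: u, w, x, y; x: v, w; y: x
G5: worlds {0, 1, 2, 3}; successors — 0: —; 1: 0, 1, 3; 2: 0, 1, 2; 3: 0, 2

G1, G2, G3, G4

The schema corresponds to a generalized confluence (Geach) condition: forall x forall z (xRz -> exists w (x R^2 w & zRw)).
G1: ✓.
G2: ✓.
G3: ✓.
G4: ✓.
G5: fails — 1R0 but no w with 1R²w and 0Rw.
Valid on: G1, G2, G3, G4.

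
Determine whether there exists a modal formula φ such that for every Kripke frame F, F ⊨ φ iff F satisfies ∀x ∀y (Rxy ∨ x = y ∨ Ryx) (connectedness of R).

Not definable by any modal formula

Any modally definable frame class is closed under disjoint unions.
Take 2 disjoint single-world reflexive frames: each is trivially connected, but their disjoint union has 2 worlds with no edge between distinct components, so it is not connected.
So no modal formula (or set of formulas) defines exactly the connected frames.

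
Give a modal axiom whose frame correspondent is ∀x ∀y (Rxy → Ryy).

□(□r → r)

The condition is shift-reflexivity. The T□ schema □(□r → r) defines it.
Suppose □(□r→r) is valid. Take Rxy and set V(r)={w : Ryw}. Then at y, □r holds; since □(□r→r) at x, □r→r at y, so r at y, i.e. Ryy.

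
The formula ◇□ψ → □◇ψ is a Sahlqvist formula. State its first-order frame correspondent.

This schema is the .2 axiom.
Its frame correspondent is convergence — ∀x ∀y ∀z (Rxy ∧ Rxz → ∃w (Ryw ∧ Rzw)).

convergence: ∀x ∀y ∀z (Rxy ∧ Rxz → ∃w (Ryw ∧ Rzw))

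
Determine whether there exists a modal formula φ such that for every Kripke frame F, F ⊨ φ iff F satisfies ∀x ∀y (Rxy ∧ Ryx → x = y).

If a class were modally definable it would be closed under surjective bounded morphisms (Goldblatt–Thomason).
The 6-cycle (worlds 0,1,2,3,4,5 with 0→1→2→3→4→5→0) is antisymmetric. Sending even-indexed worlds to a and odd-indexed worlds to b is a surjective bounded morphism onto the two-world frame with a↔b, which is not antisymmetric.
So the class is not modally definable.

Not definable by any modal formula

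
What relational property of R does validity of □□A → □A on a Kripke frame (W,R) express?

Suppose □□A→□A is valid. Take Rxy and set V(A)={w : xR²w}. Then □□A at x, so □A at x, so A at y, i.e. ∃z(Rxz∧Rzy).

density: ∀x ∀y (Rxy → ∃z (Rxz ∧ Rzy))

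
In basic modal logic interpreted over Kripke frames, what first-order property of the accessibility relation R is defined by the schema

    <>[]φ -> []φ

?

This is frame-equivalent to ◇φ → □◇φ (substitute ¬φ for φ and contrapose).
Suppose ◇φ→□◇φ is valid. Take Rxy, Rxz and set V(φ)={y}. Then ◇φ at x, so □◇φ at x, so ◇φ at z, so some w with Rzw has φ; w=y, i.e. Rzy. By symmetry of the argument, Ryz.
Conversely, any frame satisfying forall x forall y forall z (Rxy & Rxz -> Ryz) validates the schema.
Frame condition: forall x forall y forall z (Rxy & Rxz -> Ryz).

the Euclidean property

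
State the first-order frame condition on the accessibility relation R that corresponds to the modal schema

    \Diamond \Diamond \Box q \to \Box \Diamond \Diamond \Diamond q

\forall x \forall y \forall z ((x R^2 y \wedge xRz) \to \exists w (yRw \wedge z R^3 w))

This is a Sahlqvist (Geach-type) schema ◇^2□^1q → □^1◇^3q.
First-order correspondent: \forall x \forall y \forall z ((x R^2 y \wedge xRz) \to \exists w (yRw \wedge z R^3 w)).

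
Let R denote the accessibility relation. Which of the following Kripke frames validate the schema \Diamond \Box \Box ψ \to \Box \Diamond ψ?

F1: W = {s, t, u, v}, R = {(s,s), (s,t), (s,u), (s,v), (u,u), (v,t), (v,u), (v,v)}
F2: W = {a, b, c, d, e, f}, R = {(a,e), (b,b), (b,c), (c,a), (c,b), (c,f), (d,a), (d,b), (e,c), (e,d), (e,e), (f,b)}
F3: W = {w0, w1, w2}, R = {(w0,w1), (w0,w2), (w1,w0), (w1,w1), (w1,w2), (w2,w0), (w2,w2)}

This is the axiom for a generalized confluence (Geach) condition; its first-order frame correspondent is \forall x \forall y \forall z ((xRy \wedge xRz) \to \exists w (y R^2 w \wedge zRw)).
F1: fails — sRs, sRt but no w with sR²w and tRw.
F2: fails — cRa, cRf but no w with aR²w and fRw.
F3: satisfies the condition.
Valid on: F3.

F3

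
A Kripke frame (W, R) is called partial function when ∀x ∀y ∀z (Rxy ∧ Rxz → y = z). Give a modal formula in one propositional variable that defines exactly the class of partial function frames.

This is partial functionality; the standard corresponding axiom is CD: ◇q → □q.

◇q → □q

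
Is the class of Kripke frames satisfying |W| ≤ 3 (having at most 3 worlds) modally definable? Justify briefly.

Modal frame validity is preserved under disjoint unions.
Any modal formula valid on each of 4 disjoint one-world frames is valid on their disjoint union (validity is preserved under disjoint unions). Each one-world frame has |W|=1≤3, but the union has |W|=4.
Hence having at most 3 worlds is not modally definable.

Not modally definable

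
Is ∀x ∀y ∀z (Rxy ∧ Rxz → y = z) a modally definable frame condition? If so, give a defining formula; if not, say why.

Yes: it is partial functionality, defined by the CD schema ◇r → □r.

Yes — defined by ◇r → □r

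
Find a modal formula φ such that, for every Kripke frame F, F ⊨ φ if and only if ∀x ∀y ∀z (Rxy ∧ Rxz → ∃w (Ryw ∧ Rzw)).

The condition is convergence. The .2 schema ◇□s → □◇s defines it.

◇□s → □◇s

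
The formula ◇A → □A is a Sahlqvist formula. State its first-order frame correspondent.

This schema is the CD axiom.
It corresponds to partial functionality: ∀x ∀y ∀z (Rxy ∧ Rxz → y = z).

Partial functionality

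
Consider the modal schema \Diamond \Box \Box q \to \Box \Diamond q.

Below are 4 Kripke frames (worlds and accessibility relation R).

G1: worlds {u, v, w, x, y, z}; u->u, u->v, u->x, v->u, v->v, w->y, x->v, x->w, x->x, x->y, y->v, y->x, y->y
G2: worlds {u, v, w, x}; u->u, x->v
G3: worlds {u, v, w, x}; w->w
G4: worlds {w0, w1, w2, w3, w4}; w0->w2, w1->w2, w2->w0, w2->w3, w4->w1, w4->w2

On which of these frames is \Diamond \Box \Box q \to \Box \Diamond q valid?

G3

This is the axiom for a generalized confluence (Geach) condition; its first-order frame correspondent is \forall x \forall y \forall z ((xRy \wedge xRz) \to \exists w (y R^2 w \wedge zRw)).
G1: fails — xRv, xRw but no t with vR²t and wRt.
G2: fails — xRv, xRv but no t with vR²t and vRt.
G3: ✓.
G4: fails — w0Rw2, w0Rw2 but no w with w2R²w and w2Rw.
Valid on: G3.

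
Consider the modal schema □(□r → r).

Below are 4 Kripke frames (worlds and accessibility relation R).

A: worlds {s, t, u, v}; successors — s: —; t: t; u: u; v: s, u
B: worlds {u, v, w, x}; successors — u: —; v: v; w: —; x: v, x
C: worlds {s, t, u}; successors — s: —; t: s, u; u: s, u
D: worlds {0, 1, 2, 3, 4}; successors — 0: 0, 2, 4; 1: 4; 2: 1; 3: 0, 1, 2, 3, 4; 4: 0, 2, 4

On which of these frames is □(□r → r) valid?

B

The schema corresponds to shift-reflexivity: ∀x ∀y (Rxy → Ryy).
A: fails — Rvs but not Rss.
B: satisfies the condition.
C: fails — Rus but not Rss.
D: fails — R32 but not R22.
Valid on: B.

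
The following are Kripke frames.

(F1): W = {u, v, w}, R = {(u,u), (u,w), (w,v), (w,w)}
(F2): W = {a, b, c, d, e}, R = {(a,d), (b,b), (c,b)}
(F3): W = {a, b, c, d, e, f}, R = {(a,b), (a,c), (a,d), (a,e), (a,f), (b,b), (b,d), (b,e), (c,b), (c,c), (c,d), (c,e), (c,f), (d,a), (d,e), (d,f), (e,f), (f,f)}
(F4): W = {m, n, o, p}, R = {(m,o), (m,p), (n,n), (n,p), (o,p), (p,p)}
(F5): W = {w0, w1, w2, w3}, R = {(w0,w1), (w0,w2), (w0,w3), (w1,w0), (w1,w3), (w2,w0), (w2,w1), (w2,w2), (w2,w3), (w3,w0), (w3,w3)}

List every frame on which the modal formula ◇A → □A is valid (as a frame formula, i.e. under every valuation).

The schema corresponds to partial functionality: ∀x ∀y ∀z (Rxy ∧ Rxz → y = z).
(F1): fails — u sees both u and w.
(F2): holds.
(F3): fails — a sees both b and c.
(F4): fails — m sees both o and p.
(F5): fails — w0 sees both w1 and w2.

(F2)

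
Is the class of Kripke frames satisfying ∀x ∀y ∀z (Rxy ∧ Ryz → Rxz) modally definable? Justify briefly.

Yes: it is transitivity, defined by the 4 schema □p → □□p.
Suppose □p→□□p is valid. Take Rxy, Ryz and set V(p)={w : Rxw}. Then □p at x, so □□p at x, so □p at y, so p at z, i.e. Rxz.

Yes, by □p → □□p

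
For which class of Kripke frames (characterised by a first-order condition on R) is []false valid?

This schema is the Ver axiom.
Its frame correspondent is emptiness of R — forall x forall y ~Rxy.

emptiness of R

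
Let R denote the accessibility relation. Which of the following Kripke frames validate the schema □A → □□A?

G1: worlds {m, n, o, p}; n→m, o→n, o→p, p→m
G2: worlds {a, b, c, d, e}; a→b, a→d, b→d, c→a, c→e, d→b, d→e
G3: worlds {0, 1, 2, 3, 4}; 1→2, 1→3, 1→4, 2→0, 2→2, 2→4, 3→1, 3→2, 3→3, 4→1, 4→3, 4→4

none

Frame correspondent (Sahlqvist): ∀x ∀y ∀z (Rxy ∧ Ryz → Rxz) — i.e. transitivity.
G1: fails — Ron and Rnm but not Rom.
G2: fails — Rdb and Rbd but not Rdd.
G3: fails — R32 and R20 but not R30.
Valid on no frame.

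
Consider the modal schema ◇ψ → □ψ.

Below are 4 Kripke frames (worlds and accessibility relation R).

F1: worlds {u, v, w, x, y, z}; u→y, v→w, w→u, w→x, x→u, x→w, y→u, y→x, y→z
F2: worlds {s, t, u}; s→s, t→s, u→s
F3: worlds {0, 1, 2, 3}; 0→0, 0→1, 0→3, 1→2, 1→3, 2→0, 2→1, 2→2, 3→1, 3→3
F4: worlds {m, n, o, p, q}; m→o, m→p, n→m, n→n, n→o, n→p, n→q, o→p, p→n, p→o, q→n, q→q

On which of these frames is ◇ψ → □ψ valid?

F2

The schema corresponds to partial functionality: ∀x ∀y ∀z (Rxy ∧ Rxz → y = z).
F1: fails — w sees both u and x.
F2: satisfies the condition.
F3: fails — 0 sees both 0 and 1.
F4: fails — m sees both o and p.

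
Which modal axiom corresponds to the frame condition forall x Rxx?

□p → p

The condition is reflexivity. The T schema □p → p defines it.
Suppose □p→p is valid. At any x set V(p)={w : Rxw}. Then □p holds at x, so p holds at x, i.e. Rxx.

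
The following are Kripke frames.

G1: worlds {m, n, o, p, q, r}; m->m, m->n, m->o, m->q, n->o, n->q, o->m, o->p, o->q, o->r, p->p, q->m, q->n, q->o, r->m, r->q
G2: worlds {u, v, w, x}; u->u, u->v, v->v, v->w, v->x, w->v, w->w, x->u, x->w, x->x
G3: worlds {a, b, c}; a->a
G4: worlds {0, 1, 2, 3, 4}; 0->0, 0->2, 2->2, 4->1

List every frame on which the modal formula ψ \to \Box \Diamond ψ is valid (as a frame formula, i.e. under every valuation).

Frame correspondent (Sahlqvist): \forall x \forall y (Rxy \to Ryx) — i.e. symmetry.
G1: fails — Rop but not Rpo.
G2: fails — Ruv but not Rvu.
G3: holds.
G4: fails — R41 but not R14.
Valid on: G3.

G3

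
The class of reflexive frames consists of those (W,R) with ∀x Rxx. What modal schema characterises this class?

□s → s

A defining formula is □s → s (the T axiom).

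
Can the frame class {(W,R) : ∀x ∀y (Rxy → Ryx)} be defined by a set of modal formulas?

Definable; p → □◇p defines it

The condition is symmetry. A defining modal formula is p → □◇p.
Suppose p→□◇p is valid. Take Rxy and set V(p)={x}. Then p at x, so □◇p at x, so ◇p at y, so some z with Ryz has p; z=x, i.e. Ryx.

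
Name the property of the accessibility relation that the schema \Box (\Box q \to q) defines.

This schema is the T□ axiom.
It corresponds to shift-reflexivity: \forall x \forall y (Rxy \to Ryy).

shift-reflexivity: \forall x \forall y (Rxy \to Ryy)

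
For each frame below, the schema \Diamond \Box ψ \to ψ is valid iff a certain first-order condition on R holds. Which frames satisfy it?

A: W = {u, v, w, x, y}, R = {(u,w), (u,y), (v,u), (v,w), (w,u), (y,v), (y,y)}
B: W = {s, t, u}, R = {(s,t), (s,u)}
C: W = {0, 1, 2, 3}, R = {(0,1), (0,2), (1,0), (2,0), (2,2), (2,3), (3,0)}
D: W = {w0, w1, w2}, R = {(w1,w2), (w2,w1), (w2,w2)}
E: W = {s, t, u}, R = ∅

This is the axiom for symmetry; its first-order frame correspondent is \forall x \forall y (Rxy \to Ryx).
A: fails — Rvw but not Rwv.
B: fails — Rsu but not Rus.
C: fails — R23 but not R32.
D: satisfies the condition.
E: satisfies the condition.
Valid on: D, E.

D, E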